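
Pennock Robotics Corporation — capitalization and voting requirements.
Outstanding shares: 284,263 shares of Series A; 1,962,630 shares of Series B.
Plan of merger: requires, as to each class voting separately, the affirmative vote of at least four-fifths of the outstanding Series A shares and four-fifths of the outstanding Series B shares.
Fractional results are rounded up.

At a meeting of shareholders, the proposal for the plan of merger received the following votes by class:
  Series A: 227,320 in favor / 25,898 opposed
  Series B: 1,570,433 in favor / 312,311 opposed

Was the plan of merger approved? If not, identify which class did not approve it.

Not approved — the Series A shares did not give the required vote.

Series A: 4/5 of 284263 = 227410.40, rounded up to 227411; 227,411 required, 227,320 in favor — not approved.
Series B: 4/5 of 1962630 = 1570104; 1,570,104 required, 1,570,433 in favor — approved.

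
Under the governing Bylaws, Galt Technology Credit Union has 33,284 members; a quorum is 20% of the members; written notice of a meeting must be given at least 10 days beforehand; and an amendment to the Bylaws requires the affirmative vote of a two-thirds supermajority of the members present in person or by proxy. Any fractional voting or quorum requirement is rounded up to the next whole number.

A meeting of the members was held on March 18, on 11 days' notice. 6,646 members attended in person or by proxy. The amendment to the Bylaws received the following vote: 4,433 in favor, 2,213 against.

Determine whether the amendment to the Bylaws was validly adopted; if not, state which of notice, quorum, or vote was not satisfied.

Invalid — quorum requirement not satisfied.

Notice: 11 days given; 10 required. Satisfied.
Quorum: 20% of 33,284 = 6,656.80, rounded up to 6,657; 6,646 present. Not satisfied.
Vote: requires two-thirds of those present (6,646); 2/3 of 6646 = 4430.67, rounded up to 4431, so 4,431 needed; 4,433 in favor. Satisfied.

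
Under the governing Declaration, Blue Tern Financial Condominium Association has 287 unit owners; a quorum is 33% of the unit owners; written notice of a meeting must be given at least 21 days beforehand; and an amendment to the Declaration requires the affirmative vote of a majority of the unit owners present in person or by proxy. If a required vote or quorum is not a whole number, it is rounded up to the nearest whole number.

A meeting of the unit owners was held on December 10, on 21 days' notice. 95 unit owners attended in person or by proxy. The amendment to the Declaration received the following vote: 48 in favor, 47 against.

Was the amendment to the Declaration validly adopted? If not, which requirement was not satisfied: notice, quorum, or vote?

Valid — all requirements satisfied.

Notice: 21 days given; 21 required. Satisfied.
Quorum: 33% of 287 = 94.71, rounded up to 95; 95 present. Satisfied.
Vote: requires a majority of those present (95); a majority of 95 is 48, so 48 needed; 48 in favor. Satisfied.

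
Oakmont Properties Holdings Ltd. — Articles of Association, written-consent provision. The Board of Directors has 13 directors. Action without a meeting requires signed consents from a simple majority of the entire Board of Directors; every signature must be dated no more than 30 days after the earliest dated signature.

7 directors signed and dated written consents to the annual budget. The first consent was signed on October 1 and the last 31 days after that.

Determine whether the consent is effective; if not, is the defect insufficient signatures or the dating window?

Not effective — dating-window requirement not satisfied.

Signatures required: a simple majority of 13 — a majority of 13 is 7, so 7 needed; 7 signed. Sufficient.
Dating window: the latest signature is 31 days after the earliest; the limit is 30 days. Outside the window.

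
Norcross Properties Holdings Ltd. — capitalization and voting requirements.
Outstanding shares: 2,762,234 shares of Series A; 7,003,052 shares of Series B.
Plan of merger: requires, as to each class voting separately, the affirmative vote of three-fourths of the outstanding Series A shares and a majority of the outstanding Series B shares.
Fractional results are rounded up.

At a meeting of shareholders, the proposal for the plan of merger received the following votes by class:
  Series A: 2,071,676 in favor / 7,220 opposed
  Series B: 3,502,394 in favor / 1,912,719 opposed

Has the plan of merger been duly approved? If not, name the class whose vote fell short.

Series A: 3/4 of 2762234 = 2071675.50, rounded up to 2071676; 2,071,676 required, 2,071,676 in favor — approved.
Series B: a majority of 7003052 is 3501527; 3,501,527 required, 3,502,394 in favor — approved.

Approved — every class gave the required vote.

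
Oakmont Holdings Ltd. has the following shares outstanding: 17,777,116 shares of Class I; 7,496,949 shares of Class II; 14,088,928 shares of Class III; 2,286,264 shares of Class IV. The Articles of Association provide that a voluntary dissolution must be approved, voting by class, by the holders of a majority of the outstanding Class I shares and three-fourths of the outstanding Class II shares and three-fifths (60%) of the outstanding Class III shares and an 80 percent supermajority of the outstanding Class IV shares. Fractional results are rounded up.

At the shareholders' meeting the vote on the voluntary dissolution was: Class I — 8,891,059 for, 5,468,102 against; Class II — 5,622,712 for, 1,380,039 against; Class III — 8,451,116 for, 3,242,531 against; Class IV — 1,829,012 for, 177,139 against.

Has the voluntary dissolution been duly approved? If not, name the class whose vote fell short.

Not approved — the Class III shares did not give the required vote.

Class I: a majority of 17777116 is 8888559; 8,888,559 required, 8,891,059 in favor — approved.
Class II: 3/4 of 7496949 = 5622711.75, rounded up to 5622712; 5,622,712 required, 5,622,712 in favor — approved.
Class III: 3/5 of 14088928 = 8453356.80, rounded up to 8453357; 8,453,357 required, 8,451,116 in favor — not approved.
Class IV: 4/5 of 2286264 = 1829011.20, rounded up to 1829012; 1,829,012 required, 1,829,012 in favor — approved.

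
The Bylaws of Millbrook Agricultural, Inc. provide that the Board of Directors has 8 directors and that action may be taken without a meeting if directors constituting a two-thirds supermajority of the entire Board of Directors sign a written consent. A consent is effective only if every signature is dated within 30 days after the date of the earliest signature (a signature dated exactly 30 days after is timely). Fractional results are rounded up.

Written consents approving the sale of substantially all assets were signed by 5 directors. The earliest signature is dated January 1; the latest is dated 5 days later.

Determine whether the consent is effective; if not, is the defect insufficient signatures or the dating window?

Not effective — insufficient signatures.

Signatures required: a two-thirds supermajority of 8 — 2/3 of 8 = 5.33, rounded up to 6, so 6 needed; 5 signed. Insufficient.
Dating window: the latest signature is 5 days after the earliest; the limit is 30 days. Within the window.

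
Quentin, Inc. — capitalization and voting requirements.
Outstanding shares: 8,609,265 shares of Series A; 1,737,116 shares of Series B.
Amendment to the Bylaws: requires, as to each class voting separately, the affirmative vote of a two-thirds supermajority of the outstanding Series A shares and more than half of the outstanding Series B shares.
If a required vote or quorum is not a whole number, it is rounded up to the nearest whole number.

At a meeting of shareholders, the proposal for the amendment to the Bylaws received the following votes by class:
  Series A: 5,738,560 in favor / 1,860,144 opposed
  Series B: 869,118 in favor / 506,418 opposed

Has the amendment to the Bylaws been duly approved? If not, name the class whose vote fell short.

Series A: 2/3 of 8609265 = 5739510; 5,739,510 required, 5,738,560 in favor — not approved.
Series B: a majority of 1737116 is 868559; 868,559 required, 869,118 in favor — approved.

Not approved — the Series A shares did not give the required vote.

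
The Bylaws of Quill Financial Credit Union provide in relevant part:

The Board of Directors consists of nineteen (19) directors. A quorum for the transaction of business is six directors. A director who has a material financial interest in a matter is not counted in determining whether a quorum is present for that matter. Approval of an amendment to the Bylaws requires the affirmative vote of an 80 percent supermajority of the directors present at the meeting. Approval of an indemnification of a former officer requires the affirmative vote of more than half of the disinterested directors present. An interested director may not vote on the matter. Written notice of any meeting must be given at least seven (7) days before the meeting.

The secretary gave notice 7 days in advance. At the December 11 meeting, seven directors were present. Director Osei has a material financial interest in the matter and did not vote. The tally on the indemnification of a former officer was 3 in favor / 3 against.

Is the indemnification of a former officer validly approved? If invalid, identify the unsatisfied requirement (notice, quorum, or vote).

Invalid — vote requirement not satisfied.

Notice: 7 days given; 7 required (7 ≥ 7). Satisfied.
Quorum: 7 present, but the 1 interested director does not count, leaving 6. Quorum is 6. Satisfied.
Vote: the indemnification of a former officer requires a majority of the disinterested directors present (7 − 1 = 6). A majority of 6 is 4, so 4 affirmative votes are needed; 3 voted in favor. Not satisfied.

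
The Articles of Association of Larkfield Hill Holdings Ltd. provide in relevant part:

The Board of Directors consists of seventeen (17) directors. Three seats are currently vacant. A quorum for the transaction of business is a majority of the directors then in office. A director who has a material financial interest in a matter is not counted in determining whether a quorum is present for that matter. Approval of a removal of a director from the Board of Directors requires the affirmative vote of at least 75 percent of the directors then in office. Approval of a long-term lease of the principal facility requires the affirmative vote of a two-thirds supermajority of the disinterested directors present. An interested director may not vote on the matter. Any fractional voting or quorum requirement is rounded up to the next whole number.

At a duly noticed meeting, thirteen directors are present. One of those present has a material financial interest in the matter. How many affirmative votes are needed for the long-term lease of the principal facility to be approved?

8

The long-term lease of the principal facility requires two-thirds of the disinterested directors present (13 − 1 = 12).
2/3 of 12 = 8.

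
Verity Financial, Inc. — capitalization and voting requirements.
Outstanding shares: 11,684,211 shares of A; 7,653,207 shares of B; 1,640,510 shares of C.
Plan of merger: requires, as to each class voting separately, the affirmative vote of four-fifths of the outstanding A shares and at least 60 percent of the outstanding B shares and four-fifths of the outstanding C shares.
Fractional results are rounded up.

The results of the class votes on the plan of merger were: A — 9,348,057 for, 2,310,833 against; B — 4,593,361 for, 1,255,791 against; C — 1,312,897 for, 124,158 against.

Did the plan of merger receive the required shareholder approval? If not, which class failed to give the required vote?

Approved — every class gave the required vote.

A: 4/5 of 11684211 = 9347368.80, rounded up to 9347369; 9,347,369 required, 9,348,057 in favor — approved.
B: 3/5 of 7653207 = 4591924.20, rounded up to 4591925; 4,591,925 required, 4,593,361 in favor — approved.
C: 4/5 of 1640510 = 1312408; 1,312,408 required, 1,312,897 in favor — approved.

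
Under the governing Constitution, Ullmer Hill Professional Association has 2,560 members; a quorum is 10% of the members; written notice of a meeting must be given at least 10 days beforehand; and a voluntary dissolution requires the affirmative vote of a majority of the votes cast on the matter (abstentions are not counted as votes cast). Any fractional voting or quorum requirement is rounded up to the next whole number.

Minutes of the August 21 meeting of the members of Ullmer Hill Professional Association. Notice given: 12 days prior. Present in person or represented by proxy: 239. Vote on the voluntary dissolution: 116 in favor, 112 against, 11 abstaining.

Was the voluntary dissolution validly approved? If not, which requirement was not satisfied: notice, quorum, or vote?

Notice: 12 days given; 10 required. Satisfied.
Quorum: 10% of 2,560 = 256; 239 present. Not satisfied.
Vote: requires a majority of the votes cast (239 − 11 abstaining = 228); a majority of 228 is 115, so 115 needed; 116 in favor. Satisfied.

Invalid — quorum requirement not satisfied.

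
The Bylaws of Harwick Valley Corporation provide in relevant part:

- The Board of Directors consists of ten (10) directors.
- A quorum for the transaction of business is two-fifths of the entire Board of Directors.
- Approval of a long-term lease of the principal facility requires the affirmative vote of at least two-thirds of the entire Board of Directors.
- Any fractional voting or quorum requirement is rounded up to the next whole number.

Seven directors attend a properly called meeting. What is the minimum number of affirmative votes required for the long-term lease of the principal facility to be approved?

The long-term lease of the principal facility requires two-thirds of the entire Board of Directors (10).
2/3 of 10 = 6.67, rounded up to 7.

7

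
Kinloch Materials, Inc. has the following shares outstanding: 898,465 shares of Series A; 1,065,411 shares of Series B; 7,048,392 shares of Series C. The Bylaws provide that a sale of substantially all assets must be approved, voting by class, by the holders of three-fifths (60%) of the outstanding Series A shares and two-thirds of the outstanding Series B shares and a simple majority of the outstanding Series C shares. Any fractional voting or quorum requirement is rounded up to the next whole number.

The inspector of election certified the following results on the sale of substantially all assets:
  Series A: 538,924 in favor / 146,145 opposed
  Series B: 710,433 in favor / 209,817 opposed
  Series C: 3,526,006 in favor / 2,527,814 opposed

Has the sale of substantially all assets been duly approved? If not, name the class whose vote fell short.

Not approved — the Series A shares did not give the required vote.

Series A: 3/5 of 898465 = 539079; 539,079 required, 538,924 in favor — not approved.
Series B: 2/3 of 1065411 = 710274; 710,274 required, 710,433 in favor — approved.
Series C: a majority of 7048392 is 3524197; 3,524,197 required, 3,526,006 in favor — approved.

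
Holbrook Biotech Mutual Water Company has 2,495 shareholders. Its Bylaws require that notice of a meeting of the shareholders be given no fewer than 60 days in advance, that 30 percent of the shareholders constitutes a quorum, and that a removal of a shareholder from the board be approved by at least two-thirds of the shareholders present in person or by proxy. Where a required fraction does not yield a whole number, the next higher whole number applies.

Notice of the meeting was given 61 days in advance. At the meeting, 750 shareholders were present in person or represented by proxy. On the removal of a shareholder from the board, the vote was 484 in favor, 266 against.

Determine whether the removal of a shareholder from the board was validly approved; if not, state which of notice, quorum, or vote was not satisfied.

Invalid — vote requirement not satisfied.

Notice: 61 days given; 60 required. Satisfied.
Quorum: 30% of 2,495 = 748.50, rounded up to 749; 750 present. Satisfied.
Vote: requires two-thirds of those present (750); 2/3 of 750 = 500, so 500 needed; 484 in favor. Not satisfied.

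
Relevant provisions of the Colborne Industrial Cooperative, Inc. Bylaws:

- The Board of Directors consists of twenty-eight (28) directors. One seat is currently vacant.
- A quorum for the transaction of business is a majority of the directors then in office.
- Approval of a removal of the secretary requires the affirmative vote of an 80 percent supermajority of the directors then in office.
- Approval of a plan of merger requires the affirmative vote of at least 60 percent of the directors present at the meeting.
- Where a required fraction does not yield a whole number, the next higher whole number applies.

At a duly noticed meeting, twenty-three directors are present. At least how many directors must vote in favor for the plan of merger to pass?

The plan of merger requires three-fifths of the directors present (23).
3/5 of 23 = 13.80, rounded up to 14.

14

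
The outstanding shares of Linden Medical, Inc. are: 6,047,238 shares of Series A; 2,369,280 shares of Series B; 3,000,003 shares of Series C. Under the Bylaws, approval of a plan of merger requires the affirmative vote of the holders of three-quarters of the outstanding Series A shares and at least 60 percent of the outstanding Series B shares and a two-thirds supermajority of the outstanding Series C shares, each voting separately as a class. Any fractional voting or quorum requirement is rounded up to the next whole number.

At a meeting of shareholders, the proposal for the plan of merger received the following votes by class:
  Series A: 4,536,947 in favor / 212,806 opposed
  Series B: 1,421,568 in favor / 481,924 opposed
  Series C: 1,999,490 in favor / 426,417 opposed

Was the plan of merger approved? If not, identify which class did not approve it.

Not approved — the Series C shares did not give the required vote.

Series A: 3/4 of 6047238 = 4535428.50, rounded up to 4535429; 4,535,429 required, 4,536,947 in favor — approved.
Series B: 3/5 of 2369280 = 1421568; 1,421,568 required, 1,421,568 in favor — approved.
Series C: 2/3 of 3000003 = 2000002; 2,000,002 required, 1,999,490 in favor — not approved.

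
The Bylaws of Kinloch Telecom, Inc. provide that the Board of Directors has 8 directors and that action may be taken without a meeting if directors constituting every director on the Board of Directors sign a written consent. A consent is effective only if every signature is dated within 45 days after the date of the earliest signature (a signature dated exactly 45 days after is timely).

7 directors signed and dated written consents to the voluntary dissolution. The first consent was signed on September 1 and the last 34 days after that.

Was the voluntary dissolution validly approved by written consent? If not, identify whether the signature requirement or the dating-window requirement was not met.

Signatures required: the unanimous vote of 8 — unanimous means all 8, so 8 needed; 7 signed. Insufficient.
Dating window: the latest signature is 34 days after the earliest; the limit is 45 days. Within the window.

Not effective — insufficient signatures.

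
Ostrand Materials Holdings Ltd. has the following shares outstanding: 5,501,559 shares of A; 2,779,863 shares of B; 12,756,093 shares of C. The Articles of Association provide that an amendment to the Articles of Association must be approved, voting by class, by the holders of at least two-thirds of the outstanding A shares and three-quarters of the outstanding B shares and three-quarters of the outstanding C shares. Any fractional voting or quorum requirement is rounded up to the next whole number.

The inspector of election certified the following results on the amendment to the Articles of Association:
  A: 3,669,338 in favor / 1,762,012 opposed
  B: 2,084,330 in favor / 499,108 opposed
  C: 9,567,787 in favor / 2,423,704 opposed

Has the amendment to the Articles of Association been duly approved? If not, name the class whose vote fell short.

A: 2/3 of 5501559 = 3667706; 3,667,706 required, 3,669,338 in favor — approved.
B: 3/4 of 2779863 = 2084897.25, rounded up to 2084898; 2,084,898 required, 2,084,330 in favor — not approved.
C: 3/4 of 12756093 = 9567069.75, rounded up to 9567070; 9,567,070 required, 9,567,787 in favor — approved.

Not approved — the B shares did not give the required vote.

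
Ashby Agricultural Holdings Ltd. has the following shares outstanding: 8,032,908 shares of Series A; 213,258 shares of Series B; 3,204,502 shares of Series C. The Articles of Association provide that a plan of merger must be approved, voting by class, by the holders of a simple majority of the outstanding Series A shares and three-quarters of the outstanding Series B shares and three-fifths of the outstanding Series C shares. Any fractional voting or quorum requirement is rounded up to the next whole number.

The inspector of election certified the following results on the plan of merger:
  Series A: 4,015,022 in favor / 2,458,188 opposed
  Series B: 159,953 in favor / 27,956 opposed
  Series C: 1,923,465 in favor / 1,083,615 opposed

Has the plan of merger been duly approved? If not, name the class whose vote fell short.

Not approved — the Series A shares did not give the required vote.

Series A: a majority of 8032908 is 4016455; 4,016,455 required, 4,015,022 in favor — not approved.
Series B: 3/4 of 213258 = 159943.50, rounded up to 159944; 159,944 required, 159,953 in favor — approved.
Series C: 3/5 of 3204502 = 1922701.20, rounded up to 1922702; 1,922,702 required, 1,923,465 in favor — approved.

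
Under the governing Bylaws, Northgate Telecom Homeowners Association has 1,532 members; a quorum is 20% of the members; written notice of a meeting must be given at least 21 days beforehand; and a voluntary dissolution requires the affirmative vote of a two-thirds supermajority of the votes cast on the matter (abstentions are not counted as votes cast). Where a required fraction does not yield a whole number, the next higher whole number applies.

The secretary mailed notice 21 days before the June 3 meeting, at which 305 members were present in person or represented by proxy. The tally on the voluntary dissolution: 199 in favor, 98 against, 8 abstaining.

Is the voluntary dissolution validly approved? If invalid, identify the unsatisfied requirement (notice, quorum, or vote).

Invalid — quorum requirement not satisfied.

Notice: 21 days given; 21 required. Satisfied.
Quorum: 20% of 1,532 = 306.40, rounded up to 307; 305 present. Not satisfied.
Vote: requires two-thirds of the votes cast (305 − 8 abstaining = 297); 2/3 of 297 = 198, so 198 needed; 199 in favor. Satisfied.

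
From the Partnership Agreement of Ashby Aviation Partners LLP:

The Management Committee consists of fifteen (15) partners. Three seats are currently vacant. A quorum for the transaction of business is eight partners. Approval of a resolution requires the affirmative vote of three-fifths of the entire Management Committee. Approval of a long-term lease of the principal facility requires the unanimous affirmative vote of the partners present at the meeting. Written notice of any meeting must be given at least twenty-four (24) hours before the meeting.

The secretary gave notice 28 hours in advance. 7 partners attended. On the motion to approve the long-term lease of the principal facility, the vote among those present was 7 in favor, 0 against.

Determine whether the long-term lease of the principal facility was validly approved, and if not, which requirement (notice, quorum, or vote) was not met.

Notice: 28 hours given; 24 required (28 ≥ 24). Satisfied.
Quorum: 7 present; quorum is 8. Not satisfied.
Vote: the long-term lease of the principal facility requires the unanimous vote of the partners present (7). Unanimous means all 7, so 7 affirmative votes are needed; 7 voted in favor. Satisfied. (Moot — without a quorum no business can be validly transacted.)

Invalid — quorum requirement not satisfied.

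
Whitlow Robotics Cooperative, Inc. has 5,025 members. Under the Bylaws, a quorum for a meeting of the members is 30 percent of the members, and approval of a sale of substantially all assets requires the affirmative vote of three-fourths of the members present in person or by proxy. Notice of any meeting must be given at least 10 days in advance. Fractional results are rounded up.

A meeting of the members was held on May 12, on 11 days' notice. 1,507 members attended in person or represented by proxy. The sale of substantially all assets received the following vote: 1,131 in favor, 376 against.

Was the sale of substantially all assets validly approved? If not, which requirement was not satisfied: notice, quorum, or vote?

Invalid — quorum requirement not satisfied.

Notice: 11 days given; 10 required. Satisfied.
Quorum: 30% of 5,025 = 1,507.50, rounded up to 1,508; 1,507 present. Not satisfied.
Vote: requires three-fourths of those present (1,507); 3/4 of 1507 = 1130.25, rounded up to 1131, so 1,131 needed; 1,131 in favor. Satisfied.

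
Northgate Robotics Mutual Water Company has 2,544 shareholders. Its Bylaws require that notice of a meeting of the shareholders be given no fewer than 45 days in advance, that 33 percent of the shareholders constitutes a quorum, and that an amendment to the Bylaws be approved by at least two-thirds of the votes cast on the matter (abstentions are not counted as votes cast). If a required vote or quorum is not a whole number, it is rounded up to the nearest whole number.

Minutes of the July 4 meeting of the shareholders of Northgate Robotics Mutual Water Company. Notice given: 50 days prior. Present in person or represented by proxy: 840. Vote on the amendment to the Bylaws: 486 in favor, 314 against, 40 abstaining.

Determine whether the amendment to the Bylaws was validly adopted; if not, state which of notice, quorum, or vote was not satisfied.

Invalid — vote requirement not satisfied.

Notice: 50 days given; 45 required. Satisfied.
Quorum: 33% of 2,544 = 839.52, rounded up to 840; 840 present. Satisfied.
Vote: requires two-thirds of the votes cast (840 − 40 abstaining = 800); 2/3 of 800 = 533.33, rounded up to 534, so 534 needed; 486 in favor. Not satisfied.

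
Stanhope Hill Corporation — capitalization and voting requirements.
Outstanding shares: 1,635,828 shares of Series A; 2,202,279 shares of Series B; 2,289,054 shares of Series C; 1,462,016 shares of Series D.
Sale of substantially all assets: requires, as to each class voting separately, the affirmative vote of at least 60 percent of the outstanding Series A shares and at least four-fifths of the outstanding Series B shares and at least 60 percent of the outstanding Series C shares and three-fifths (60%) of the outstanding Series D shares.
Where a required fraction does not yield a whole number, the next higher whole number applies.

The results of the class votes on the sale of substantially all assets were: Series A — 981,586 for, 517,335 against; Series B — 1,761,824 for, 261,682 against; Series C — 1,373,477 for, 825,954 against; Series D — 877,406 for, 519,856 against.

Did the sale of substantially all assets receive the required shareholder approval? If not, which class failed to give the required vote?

Approved — every class gave the required vote.

Series A: 3/5 of 1635828 = 981496.80, rounded up to 981497; 981,497 required, 981,586 in favor — approved.
Series B: 4/5 of 2202279 = 1761823.20, rounded up to 1761824; 1,761,824 required, 1,761,824 in favor — approved.
Series C: 3/5 of 2289054 = 1373432.40, rounded up to 1373433; 1,373,433 required, 1,373,477 in favor — approved.
Series D: 3/5 of 1462016 = 877209.60, rounded up to 877210; 877,210 required, 877,406 in favor — approved.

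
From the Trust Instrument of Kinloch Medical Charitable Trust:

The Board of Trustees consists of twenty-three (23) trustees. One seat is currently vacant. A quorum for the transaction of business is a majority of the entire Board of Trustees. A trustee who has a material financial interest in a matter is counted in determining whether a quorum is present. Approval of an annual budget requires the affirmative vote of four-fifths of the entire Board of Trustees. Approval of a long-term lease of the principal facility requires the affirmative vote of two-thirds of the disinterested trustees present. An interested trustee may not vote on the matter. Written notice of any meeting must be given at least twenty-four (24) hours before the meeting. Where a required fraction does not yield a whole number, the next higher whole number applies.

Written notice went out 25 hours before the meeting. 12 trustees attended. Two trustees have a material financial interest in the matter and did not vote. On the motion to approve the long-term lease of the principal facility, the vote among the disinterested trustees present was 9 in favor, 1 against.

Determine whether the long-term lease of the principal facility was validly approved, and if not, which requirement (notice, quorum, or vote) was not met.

Notice: 25 hours given; 24 required (25 ≥ 24). Satisfied.
Quorum: 12 present (interested trustees count toward quorum); quorum is 12. Satisfied.
Vote: the long-term lease of the principal facility requires two-thirds of the disinterested trustees present (12 − 2 = 10). 2/3 of 10 = 6.67, rounded up to 7, so 7 affirmative votes are needed; 9 voted in favor. Satisfied.

Valid — all requirements satisfied.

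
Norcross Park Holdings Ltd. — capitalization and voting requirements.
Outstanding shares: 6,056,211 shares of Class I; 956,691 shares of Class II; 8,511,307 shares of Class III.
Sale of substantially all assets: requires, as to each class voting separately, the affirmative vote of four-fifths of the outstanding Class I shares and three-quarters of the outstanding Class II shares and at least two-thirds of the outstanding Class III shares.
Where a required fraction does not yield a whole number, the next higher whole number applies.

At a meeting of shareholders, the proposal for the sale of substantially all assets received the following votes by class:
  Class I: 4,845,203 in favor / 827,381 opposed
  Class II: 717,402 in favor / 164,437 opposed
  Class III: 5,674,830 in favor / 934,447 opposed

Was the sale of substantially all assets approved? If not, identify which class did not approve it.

Class I: 4/5 of 6056211 = 4844968.80, rounded up to 4844969; 4,844,969 required, 4,845,203 in favor — approved.
Class II: 3/4 of 956691 = 717518.25, rounded up to 717519; 717,519 required, 717,402 in favor — not approved.
Class III: 2/3 of 8511307 = 5674204.67, rounded up to 5674205; 5,674,205 required, 5,674,830 in favor — approved.

Not approved — the Class II shares did not give the required vote.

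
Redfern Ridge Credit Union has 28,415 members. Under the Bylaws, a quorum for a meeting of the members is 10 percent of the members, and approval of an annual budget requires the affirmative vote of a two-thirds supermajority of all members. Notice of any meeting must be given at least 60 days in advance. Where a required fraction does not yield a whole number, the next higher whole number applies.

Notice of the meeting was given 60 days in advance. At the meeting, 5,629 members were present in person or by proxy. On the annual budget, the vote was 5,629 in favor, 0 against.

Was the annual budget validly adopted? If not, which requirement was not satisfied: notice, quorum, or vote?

Notice: 60 days given; 60 required. Satisfied.
Quorum: 10% of 28,415 = 2,841.50, rounded up to 2,842; 5,629 present. Satisfied.
Vote: requires two-thirds of all members (28,415); 2/3 of 28415 = 18943.33, rounded up to 18944, so 18,944 needed; 5,629 in favor. Not satisfied.

Invalid — vote requirement not satisfied.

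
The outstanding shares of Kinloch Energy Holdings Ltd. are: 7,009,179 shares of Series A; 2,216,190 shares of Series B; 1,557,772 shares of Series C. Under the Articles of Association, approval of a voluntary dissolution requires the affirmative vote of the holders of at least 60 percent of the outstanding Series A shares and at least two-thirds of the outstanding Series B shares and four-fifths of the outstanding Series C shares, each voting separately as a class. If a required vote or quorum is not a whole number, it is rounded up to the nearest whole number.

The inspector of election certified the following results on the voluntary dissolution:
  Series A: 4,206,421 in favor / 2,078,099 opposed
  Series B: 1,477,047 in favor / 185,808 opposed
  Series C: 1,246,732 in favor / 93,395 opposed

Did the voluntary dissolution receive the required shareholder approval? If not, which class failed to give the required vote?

Not approved — the Series B shares did not give the required vote.

Series A: 3/5 of 7009179 = 4205507.40, rounded up to 4205508; 4,205,508 required, 4,206,421 in favor — approved.
Series B: 2/3 of 2216190 = 1477460; 1,477,460 required, 1,477,047 in favor — not approved.
Series C: 4/5 of 1557772 = 1246217.60, rounded up to 1246218; 1,246,218 required, 1,246,732 in favor — approved.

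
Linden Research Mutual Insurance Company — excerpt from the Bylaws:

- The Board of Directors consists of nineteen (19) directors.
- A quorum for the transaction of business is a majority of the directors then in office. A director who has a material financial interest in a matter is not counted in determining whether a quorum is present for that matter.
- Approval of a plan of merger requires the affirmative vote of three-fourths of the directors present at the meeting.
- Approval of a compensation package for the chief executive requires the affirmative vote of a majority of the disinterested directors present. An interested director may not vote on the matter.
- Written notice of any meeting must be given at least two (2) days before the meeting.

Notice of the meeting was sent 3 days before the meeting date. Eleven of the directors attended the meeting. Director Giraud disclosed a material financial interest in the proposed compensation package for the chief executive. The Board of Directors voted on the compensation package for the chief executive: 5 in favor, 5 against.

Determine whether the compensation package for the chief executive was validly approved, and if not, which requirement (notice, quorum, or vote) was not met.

Invalid — vote requirement not satisfied.

Notice: 3 days given; 2 required (3 ≥ 2). Satisfied.
Quorum: 11 present, but the 1 interested director does not count, leaving 10. Quorum is 10. Satisfied.
Vote: the compensation package for the chief executive requires a majority of the disinterested directors present (11 − 1 = 10). A majority of 10 is 6, so 6 affirmative votes are needed; 5 voted in favor. Not satisfied.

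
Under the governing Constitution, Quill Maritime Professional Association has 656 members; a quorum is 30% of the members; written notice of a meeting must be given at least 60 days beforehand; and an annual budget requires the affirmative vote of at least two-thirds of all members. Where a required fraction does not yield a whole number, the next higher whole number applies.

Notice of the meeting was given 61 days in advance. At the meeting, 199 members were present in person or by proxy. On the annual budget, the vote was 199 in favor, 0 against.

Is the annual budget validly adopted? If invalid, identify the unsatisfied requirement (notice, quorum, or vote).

Invalid — vote requirement not satisfied.

Notice: 61 days given; 60 required. Satisfied.
Quorum: 30% of 656 = 196.80, rounded up to 197; 199 present. Satisfied.
Vote: requires two-thirds of all members (656); 2/3 of 656 = 437.33, rounded up to 438, so 438 needed; 199 in favor. Not satisfied.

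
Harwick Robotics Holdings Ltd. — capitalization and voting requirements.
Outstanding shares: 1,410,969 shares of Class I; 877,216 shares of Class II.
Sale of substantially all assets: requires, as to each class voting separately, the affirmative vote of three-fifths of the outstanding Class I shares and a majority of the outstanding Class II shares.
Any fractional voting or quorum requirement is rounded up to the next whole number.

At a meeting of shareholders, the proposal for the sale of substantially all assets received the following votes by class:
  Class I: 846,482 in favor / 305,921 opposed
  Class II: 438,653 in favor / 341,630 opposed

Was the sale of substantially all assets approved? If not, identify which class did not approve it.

Class I: 3/5 of 1410969 = 846581.40, rounded up to 846582; 846,582 required, 846,482 in favor — not approved.
Class II: a majority of 877216 is 438609; 438,609 required, 438,653 in favor — approved.

Not approved — the Class I shares did not give the required vote.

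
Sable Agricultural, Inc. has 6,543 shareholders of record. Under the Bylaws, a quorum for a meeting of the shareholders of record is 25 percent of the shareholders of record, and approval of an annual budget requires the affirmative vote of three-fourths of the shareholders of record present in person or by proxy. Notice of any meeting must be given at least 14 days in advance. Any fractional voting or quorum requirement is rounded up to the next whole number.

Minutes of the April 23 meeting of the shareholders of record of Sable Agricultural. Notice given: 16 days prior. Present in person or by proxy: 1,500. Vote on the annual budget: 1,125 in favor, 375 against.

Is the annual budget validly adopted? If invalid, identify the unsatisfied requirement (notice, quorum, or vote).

Invalid — quorum requirement not satisfied.

Notice: 16 days given; 14 required. Satisfied.
Quorum: 25% of 6,543 = 1,635.75, rounded up to 1,636; 1,500 present. Not satisfied.
Vote: requires three-fourths of those present (1,500); 3/4 of 1500 = 1125, so 1,125 needed; 1,125 in favor. Satisfied.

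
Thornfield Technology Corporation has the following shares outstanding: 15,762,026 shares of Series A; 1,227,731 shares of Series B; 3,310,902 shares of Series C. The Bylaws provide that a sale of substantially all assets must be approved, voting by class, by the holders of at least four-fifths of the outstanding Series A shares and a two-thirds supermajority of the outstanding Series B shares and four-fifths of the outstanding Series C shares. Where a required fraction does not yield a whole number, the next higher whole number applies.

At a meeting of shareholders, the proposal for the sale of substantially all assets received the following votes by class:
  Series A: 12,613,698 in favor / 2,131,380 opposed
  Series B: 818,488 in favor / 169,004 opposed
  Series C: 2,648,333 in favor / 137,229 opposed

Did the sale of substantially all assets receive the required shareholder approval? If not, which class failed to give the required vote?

Series A: 4/5 of 15762026 = 12609620.80, rounded up to 12609621; 12,609,621 required, 12,613,698 in favor — approved.
Series B: 2/3 of 1227731 = 818487.33, rounded up to 818488; 818,488 required, 818,488 in favor — approved.
Series C: 4/5 of 3310902 = 2648721.60, rounded up to 2648722; 2,648,722 required, 2,648,333 in favor — not approved.

Not approved — the Series C shares did not give the required vote.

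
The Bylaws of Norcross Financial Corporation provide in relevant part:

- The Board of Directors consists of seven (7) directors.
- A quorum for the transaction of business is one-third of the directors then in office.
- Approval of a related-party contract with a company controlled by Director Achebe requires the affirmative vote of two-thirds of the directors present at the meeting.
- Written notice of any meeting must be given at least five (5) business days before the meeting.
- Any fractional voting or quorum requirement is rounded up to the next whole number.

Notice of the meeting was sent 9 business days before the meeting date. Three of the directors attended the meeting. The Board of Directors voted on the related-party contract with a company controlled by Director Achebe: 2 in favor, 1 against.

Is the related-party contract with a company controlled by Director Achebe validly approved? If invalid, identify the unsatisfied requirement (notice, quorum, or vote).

Notice: 9 business days given; 5 required (9 ≥ 5). Satisfied.
Quorum: 3 present; quorum is 3. Satisfied.
Vote: the related-party contract with a company controlled by Director Achebe requires two-thirds of the directors present (3). 2/3 of 3 = 2, so 2 affirmative votes are needed; 2 voted in favor. Satisfied.

Valid — all requirements satisfied.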